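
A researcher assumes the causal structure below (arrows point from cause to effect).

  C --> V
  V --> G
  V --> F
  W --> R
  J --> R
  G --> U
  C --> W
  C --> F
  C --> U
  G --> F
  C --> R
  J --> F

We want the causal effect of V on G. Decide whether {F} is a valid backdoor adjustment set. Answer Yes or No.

Backdoor paths from V to G (paths whose first edge points into V):
  P1: V <- C -> W -> R <- J -> F <- G
  P2: V <- C -> F <- G
  P3: V <- C -> R <- J -> F <- G
  P4: V <- C -> U <- G
Condition 1 (no descendant of V in the set): FAILS — F is a descendant of V.
Condition 2 (every backdoor path blocked by {F}):
  P1: blocked at collider R (neither it nor any descendant is in the conditioning set).
  P2: open — collider(s) F are conditioned on (or have a conditioned descendant) and no non-collider on the path is in the set.
  P3: blocked at collider R (neither it nor any descendant is in the conditioning set).
  P4: blocked at collider U (neither it nor any descendant is in the conditioning set).
{F} does not satisfy the backdoor criterion.

No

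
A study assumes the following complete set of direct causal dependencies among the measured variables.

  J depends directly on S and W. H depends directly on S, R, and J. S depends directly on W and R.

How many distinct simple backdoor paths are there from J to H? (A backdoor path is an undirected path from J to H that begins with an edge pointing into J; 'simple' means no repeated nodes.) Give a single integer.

4

A backdoor path from J to H is any simple undirected path whose first edge points into J (i.e. leaves J via a parent).
Parents of J: {S, W}.
Enumerating:
  P1: J <- W -> S <- R -> H
  P2: J <- W -> S -> H
  P3: J <- S <- R -> H
  P4: J <- S -> H
That exhausts the simple backdoor paths. Count: 4.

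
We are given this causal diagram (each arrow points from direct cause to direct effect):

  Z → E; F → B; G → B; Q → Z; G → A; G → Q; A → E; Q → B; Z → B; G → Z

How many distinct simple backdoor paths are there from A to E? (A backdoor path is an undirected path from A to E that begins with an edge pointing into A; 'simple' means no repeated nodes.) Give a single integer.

5

A backdoor path from A to E is any simple undirected path whose first edge points into A (i.e. leaves A via a parent).
Parents of A: {G}.
Enumerating:
  P1: A <- G -> Q -> Z -> E
  P2: A <- G -> Q -> B <- Z -> E
  P3: A <- G -> Z -> E
  P4: A <- G -> B <- Q -> Z -> E
  P5: A <- G -> B <- Z -> E
That exhausts the simple backdoor paths. Count: 5.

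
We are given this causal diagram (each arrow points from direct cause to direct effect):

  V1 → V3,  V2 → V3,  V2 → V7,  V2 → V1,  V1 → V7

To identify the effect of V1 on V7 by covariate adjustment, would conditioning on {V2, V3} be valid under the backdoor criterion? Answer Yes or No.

Backdoor paths from V1 to V7 (paths whose first edge points into V1):
  P1: V1 <- V2 -> V7
Condition 1 (no descendant of V1 in the set): FAILS — V3 is a descendant of V1.
Condition 2 (every backdoor path blocked by {V2, V3}):
  P1: blocked at fork node V2 ∈ conditioning set.
{V2, V3} does not satisfy the backdoor criterion.

No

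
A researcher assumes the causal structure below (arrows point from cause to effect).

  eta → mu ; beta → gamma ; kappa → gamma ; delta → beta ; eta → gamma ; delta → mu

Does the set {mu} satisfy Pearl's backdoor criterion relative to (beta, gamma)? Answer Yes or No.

Backdoor paths from beta to gamma (paths whose first edge points into beta):
  P1: beta <- delta -> mu <- eta -> gamma
Condition 1 (no descendant of beta in the set): holds — descendants of beta are {gamma}; none are in {mu}.
Condition 2 (every backdoor path blocked by {mu}):
  P1: open — collider(s) mu are conditioned on (or have a conditioned descendant) and no non-collider on the path is in the set.
{mu} does not satisfy the backdoor criterion.

No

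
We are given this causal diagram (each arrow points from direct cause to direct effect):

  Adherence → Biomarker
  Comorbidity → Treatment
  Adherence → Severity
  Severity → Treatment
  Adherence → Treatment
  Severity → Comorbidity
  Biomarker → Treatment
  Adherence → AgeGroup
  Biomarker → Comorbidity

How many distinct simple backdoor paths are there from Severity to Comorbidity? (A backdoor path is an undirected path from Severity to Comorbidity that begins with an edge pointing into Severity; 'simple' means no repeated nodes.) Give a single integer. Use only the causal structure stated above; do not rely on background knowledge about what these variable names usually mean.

A backdoor path from Severity to Comorbidity is any simple undirected path whose first edge points into Severity (i.e. leaves Severity via a parent).
Parents of Severity: {Adherence}.
Enumerating:
  P1: Severity <- Adherence -> Biomarker -> Comorbidity
  P2: Severity <- Adherence -> Biomarker -> Treatment <- Comorbidity
  P3: Severity <- Adherence -> Treatment <- Biomarker -> Comorbidity
  P4: Severity <- Adherence -> Treatment <- Comorbidity
That exhausts the simple backdoor paths. Count: 4.

4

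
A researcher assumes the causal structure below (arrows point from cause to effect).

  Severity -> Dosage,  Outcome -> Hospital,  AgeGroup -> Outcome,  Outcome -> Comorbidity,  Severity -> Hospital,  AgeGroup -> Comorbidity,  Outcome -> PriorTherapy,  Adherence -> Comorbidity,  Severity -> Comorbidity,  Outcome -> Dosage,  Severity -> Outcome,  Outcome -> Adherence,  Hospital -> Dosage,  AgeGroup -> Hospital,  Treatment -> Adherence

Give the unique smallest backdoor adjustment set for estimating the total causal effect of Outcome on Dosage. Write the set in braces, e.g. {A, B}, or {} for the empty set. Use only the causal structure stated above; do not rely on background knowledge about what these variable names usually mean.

Variables eligible for adjustment (non-descendants of Outcome, excluding Outcome and Dosage): {AgeGroup, Severity, Treatment}.
Backdoor paths from Outcome to Dosage:
  P1: Outcome <- Severity -> Comorbidity <- AgeGroup -> Hospital -> Dosage
  P2: Outcome <- Severity -> Hospital -> Dosage
  P3: Outcome <- Severity -> Dosage
  P4: Outcome <- AgeGroup -> Comorbidity <- Severity -> Hospital -> Dosage
  P5: Outcome <- AgeGroup -> Comorbidity <- Severity -> Dosage
  P6: Outcome <- AgeGroup -> Hospital <- Severity -> Dosage
  P7: Outcome <- AgeGroup -> Hospital -> Dosage
The empty set is not sufficient: P2 (Outcome <- Severity -> Hospital -> Dosage) has no collider blocking it and no conditioned non-collider, so it is open.
Try {AgeGroup, Severity}:
  P1: blocked at fork node Severity ∈ conditioning set.
  P2: blocked at fork node Severity ∈ conditioning set.
  P3: blocked at fork node Severity ∈ conditioning set.
  P4: blocked at fork node AgeGroup ∈ conditioning set.
  P5: blocked at fork node AgeGroup ∈ conditioning set.
  P6: blocked at fork node AgeGroup ∈ conditioning set.
  P7: blocked at fork node AgeGroup ∈ conditioning set.
{AgeGroup, Severity} contains no descendant of Outcome and blocks every backdoor path.
Every element of {AgeGroup, Severity} is needed (dropping AgeGroup leaves P7 open; dropping Severity leaves P2 open), so no proper subset is valid.
Among all size-2 subsets of the eligible variables, only {AgeGroup, Severity} blocks every backdoor path, so it is the unique smallest valid adjustment set.

{AgeGroup, Severity}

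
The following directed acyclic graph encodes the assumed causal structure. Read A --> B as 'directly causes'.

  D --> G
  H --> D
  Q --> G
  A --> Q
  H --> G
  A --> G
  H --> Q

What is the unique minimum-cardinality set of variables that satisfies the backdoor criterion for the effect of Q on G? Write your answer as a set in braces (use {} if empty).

Variables eligible for adjustment (non-descendants of Q, excluding Q and G): {A, D, H}.
Backdoor paths from Q to G:
  P1: Q <- H -> D -> G
  P2: Q <- H -> G
  P3: Q <- A -> G
The empty set is not sufficient: P1 (Q <- H -> D -> G) has no collider blocking it and no conditioned non-collider, so it is open.
Try {A, H}:
  P1: blocked at fork node H ∈ conditioning set.
  P2: blocked at fork node H ∈ conditioning set.
  P3: blocked at fork node A ∈ conditioning set.
{A, H} contains no descendant of Q and blocks every backdoor path.
Every element of {A, H} is needed (dropping A leaves P3 open; dropping H leaves P1 open), so no proper subset is valid.
Among all size-2 subsets of the eligible variables, only {A, H} blocks every backdoor path, so it is the unique smallest valid adjustment set.

{A, H}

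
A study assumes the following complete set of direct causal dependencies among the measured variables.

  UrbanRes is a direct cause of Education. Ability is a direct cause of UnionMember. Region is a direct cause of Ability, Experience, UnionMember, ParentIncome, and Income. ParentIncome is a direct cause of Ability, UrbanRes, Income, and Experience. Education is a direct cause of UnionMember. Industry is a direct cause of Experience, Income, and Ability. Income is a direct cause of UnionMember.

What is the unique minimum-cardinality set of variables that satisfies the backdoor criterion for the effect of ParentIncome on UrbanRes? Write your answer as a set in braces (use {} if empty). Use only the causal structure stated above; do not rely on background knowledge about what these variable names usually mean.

Variables eligible for adjustment (non-descendants of ParentIncome, excluding ParentIncome and UrbanRes): {Industry, Region}.
Backdoor paths from ParentIncome to UrbanRes:
  P1: ParentIncome <- Region -> Ability <- Industry -> Income -> UnionMember <- Education <- UrbanRes
  P2: ParentIncome <- Region -> Ability -> UnionMember <- Education <- UrbanRes
  P3: ParentIncome <- Region -> Experience <- Industry -> Ability -> UnionMember <- Education <- UrbanRes
  P4: ParentIncome <- Region -> Experience <- Industry -> Income -> UnionMember <- Education <- UrbanRes
  P5: ParentIncome <- Region -> Income <- Industry -> Ability -> UnionMember <- Education <- UrbanRes
  P6: ParentIncome <- Region -> Income -> UnionMember <- Education <- UrbanRes
  P7: ParentIncome <- Region -> UnionMember <- Education <- UrbanRes
Each backdoor path contains an unconditioned collider, so every path is already blocked with the empty conditioning set:
  P1: blocked at collider Ability (neither it nor any descendant is in the conditioning set).
  P2: blocked at collider UnionMember (neither it nor any descendant is in the conditioning set).
  P3: blocked at collider Experience (neither it nor any descendant is in the conditioning set).
  P4: blocked at collider Experience (neither it nor any descendant is in the conditioning set).
  P5: blocked at collider Income (neither it nor any descendant is in the conditioning set).
  P6: blocked at collider UnionMember (neither it nor any descendant is in the conditioning set).
  P7: blocked at collider UnionMember (neither it nor any descendant is in the conditioning set).
The empty set is therefore the unique smallest valid set.

{}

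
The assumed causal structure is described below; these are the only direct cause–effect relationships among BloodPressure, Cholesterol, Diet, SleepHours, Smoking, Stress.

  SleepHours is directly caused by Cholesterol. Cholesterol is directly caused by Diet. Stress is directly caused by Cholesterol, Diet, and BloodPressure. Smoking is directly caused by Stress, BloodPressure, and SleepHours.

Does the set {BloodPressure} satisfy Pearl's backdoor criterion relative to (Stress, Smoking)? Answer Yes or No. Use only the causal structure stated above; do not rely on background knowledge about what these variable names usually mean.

Backdoor paths from Stress to Smoking (paths whose first edge points into Stress):
  P1: Stress <- BloodPressure -> Smoking
  P2: Stress <- Diet -> Cholesterol -> SleepHours -> Smoking
  P3: Stress <- Cholesterol -> SleepHours -> Smoking
Condition 1 (no descendant of Stress in the set): holds — descendants of Stress are {Smoking}; none are in {BloodPressure}.
Condition 2 (every backdoor path blocked by {BloodPressure}):
  P1: blocked at fork node BloodPressure ∈ conditioning set.
  P2: open — no interior node is in the conditioning set.
  P3: open — no interior node is in the conditioning set.
{BloodPressure} does not satisfy the backdoor criterion.

No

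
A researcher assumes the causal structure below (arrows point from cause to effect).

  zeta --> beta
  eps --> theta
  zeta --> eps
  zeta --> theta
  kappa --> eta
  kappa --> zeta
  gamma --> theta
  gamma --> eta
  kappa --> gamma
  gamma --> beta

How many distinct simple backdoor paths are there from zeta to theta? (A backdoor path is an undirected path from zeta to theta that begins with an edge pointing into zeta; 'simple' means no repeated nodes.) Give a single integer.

2

A backdoor path from zeta to theta is any simple undirected path whose first edge points into zeta (i.e. leaves zeta via a parent).
Parents of zeta: {kappa}.
Enumerating:
  P1: zeta <- kappa -> gamma -> theta
  P2: zeta <- kappa -> eta <- gamma -> theta
That exhausts the simple backdoor paths. Count: 2.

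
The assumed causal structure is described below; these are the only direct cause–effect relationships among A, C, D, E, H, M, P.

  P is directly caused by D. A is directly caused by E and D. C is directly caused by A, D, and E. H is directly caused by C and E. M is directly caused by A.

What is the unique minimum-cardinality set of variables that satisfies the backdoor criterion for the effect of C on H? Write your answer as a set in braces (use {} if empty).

{E}

Variables eligible for adjustment (non-descendants of C, excluding C and H): {A, D, E, M, P}.
Backdoor paths from C to H:
  P1: C <- E -> H
  P2: C <- D -> A <- E -> H
  P3: C <- A <- E -> H
The empty set is not sufficient: P1 (C <- E -> H) has no collider blocking it and no conditioned non-collider, so it is open.
Try {E}:
  P1: blocked at fork node E ∈ conditioning set.
  P2: blocked at collider A (neither it nor any descendant is in the conditioning set).
  P3: blocked at fork node E ∈ conditioning set.
{E} contains no descendant of C and blocks every backdoor path.
No other singleton works — e.g. {D} leaves P1 open — so {E} is the unique smallest valid adjustment set.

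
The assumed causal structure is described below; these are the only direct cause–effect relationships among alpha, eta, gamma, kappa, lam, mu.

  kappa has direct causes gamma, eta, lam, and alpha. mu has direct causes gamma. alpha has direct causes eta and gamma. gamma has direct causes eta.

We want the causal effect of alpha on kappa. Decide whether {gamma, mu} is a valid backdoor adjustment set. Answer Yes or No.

No

Backdoor paths from alpha to kappa (paths whose first edge points into alpha):
  P1: alpha <- eta -> gamma -> kappa
  P2: alpha <- eta -> kappa
  P3: alpha <- gamma <- eta -> kappa
  P4: alpha <- gamma -> kappa
Condition 1 (no descendant of alpha in the set): holds — descendants of alpha are {kappa}; none are in {gamma, mu}.
Condition 2 (every backdoor path blocked by {gamma, mu}):
  P1: blocked at chain node gamma ∈ conditioning set.
  P2: open — no interior node is in the conditioning set.
  P3: blocked at chain node gamma ∈ conditioning set.
  P4: blocked at fork node gamma ∈ conditioning set.
{gamma, mu} does not satisfy the backdoor criterion.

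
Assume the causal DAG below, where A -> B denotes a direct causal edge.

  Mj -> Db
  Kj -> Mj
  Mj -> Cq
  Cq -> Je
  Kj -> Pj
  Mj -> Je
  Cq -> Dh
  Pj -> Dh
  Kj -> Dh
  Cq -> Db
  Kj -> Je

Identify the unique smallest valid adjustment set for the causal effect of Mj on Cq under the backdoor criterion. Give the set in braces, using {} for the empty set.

Variables eligible for adjustment (non-descendants of Mj, excluding Mj and Cq): {Kj, Pj}.
Backdoor paths from Mj to Cq:
  P1: Mj <- Kj -> Pj -> Dh <- Cq
  P2: Mj <- Kj -> Dh <- Cq
  P3: Mj <- Kj -> Je <- Cq
Each backdoor path contains an unconditioned collider, so every path is already blocked with the empty conditioning set:
  P1: blocked at collider Dh (neither it nor any descendant is in the conditioning set).
  P2: blocked at collider Dh (neither it nor any descendant is in the conditioning set).
  P3: blocked at collider Je (neither it nor any descendant is in the conditioning set).
The empty set is therefore the unique smallest valid set.

{}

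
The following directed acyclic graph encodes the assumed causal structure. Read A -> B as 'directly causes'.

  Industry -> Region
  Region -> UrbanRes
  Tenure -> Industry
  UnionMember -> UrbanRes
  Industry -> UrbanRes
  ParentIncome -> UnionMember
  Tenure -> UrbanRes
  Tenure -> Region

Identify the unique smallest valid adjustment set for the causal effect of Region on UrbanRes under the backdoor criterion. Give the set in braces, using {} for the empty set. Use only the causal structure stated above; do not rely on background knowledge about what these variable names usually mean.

{Industry, Tenure}

Variables eligible for adjustment (non-descendants of Region, excluding Region and UrbanRes): {Industry, ParentIncome, Tenure, UnionMember}.
Backdoor paths from Region to UrbanRes:
  P1: Region <- Tenure -> Industry -> UrbanRes
  P2: Region <- Tenure -> UrbanRes
  P3: Region <- Industry <- Tenure -> UrbanRes
  P4: Region <- Industry -> UrbanRes
The empty set is not sufficient: P1 (Region <- Tenure -> Industry -> UrbanRes) has no collider blocking it and no conditioned non-collider, so it is open.
Try {Industry, Tenure}:
  P1: blocked at fork node Tenure ∈ conditioning set.
  P2: blocked at fork node Tenure ∈ conditioning set.
  P3: blocked at chain node Industry ∈ conditioning set.
  P4: blocked at fork node Industry ∈ conditioning set.
{Industry, Tenure} contains no descendant of Region and blocks every backdoor path.
Every element of {Industry, Tenure} is needed (dropping Industry leaves P4 open; dropping Tenure leaves P2 open), so no proper subset is valid.
Among all size-2 subsets of the eligible variables, only {Industry, Tenure} blocks every backdoor path, so it is the unique smallest valid adjustment set.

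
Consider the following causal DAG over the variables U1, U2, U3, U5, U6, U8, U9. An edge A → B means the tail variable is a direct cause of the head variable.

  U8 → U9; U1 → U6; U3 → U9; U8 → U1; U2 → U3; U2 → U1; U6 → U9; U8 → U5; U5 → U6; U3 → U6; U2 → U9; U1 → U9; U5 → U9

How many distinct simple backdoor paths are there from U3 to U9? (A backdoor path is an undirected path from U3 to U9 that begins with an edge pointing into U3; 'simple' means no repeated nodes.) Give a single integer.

A backdoor path from U3 to U9 is any simple undirected path whose first edge points into U3 (i.e. leaves U3 via a parent).
Parents of U3: {U2}.
Enumerating:
  P1: U3 <- U2 -> U1 <- U8 -> U5 -> U6 -> U9
  P2: U3 <- U2 -> U1 <- U8 -> U5 -> U9
  P3: U3 <- U2 -> U1 <- U8 -> U9
  P4: U3 <- U2 -> U1 -> U6 <- U5 <- U8 -> U9
  P5: U3 <- U2 -> U1 -> U6 <- U5 -> U9
  P6: U3 <- U2 -> U1 -> U6 -> U9
  P7: U3 <- U2 -> U1 -> U9
  P8: U3 <- U2 -> U9
That exhausts the simple backdoor paths. Count: 8.

8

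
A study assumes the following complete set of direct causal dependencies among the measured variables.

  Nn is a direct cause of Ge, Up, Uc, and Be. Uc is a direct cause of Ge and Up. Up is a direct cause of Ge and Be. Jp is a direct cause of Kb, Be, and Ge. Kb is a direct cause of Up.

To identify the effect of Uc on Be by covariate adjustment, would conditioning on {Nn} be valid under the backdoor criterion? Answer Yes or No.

Yes

Backdoor paths from Uc to Be (paths whose first edge points into Uc):
  P1: Uc <- Nn -> Up <- Kb <- Jp -> Be
  P2: Uc <- Nn -> Up -> Ge <- Jp -> Be
  P3: Uc <- Nn -> Up -> Be
  P4: Uc <- Nn -> Ge <- Jp -> Kb -> Up -> Be
  P5: Uc <- Nn -> Ge <- Jp -> Be
  P6: Uc <- Nn -> Ge <- Up <- Kb <- Jp -> Be
  P7: Uc <- Nn -> Ge <- Up -> Be
  P8: Uc <- Nn -> Be
Condition 1 (no descendant of Uc in the set): holds — descendants of Uc are {Be, Ge, Up}; none are in {Nn}.
Condition 2 (every backdoor path blocked by {Nn}):
  P1: blocked at fork node Nn ∈ conditioning set.
  P2: blocked at fork node Nn ∈ conditioning set.
  P3: blocked at fork node Nn ∈ conditioning set.
  P4: blocked at fork node Nn ∈ conditioning set.
  P5: blocked at fork node Nn ∈ conditioning set.
  P6: blocked at fork node Nn ∈ conditioning set.
  P7: blocked at fork node Nn ∈ conditioning set.
  P8: blocked at fork node Nn ∈ conditioning set.
{Nn} satisfies the backdoor criterion.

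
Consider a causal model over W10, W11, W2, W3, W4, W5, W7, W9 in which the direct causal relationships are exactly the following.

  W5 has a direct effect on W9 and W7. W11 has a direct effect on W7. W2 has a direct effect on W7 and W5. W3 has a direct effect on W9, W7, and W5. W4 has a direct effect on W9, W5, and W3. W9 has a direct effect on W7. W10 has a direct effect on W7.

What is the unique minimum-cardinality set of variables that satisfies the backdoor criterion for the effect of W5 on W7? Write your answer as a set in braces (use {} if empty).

Variables eligible for adjustment (non-descendants of W5, excluding W5 and W7): {W10, W11, W2, W3, W4}.
Backdoor paths from W5 to W7:
  P1: W5 <- W2 -> W7
  P2: W5 <- W4 -> W3 -> W9 -> W7
  P3: W5 <- W4 -> W3 -> W7
  P4: W5 <- W4 -> W9 <- W3 -> W7
  P5: W5 <- W4 -> W9 -> W7
  P6: W5 <- W3 <- W4 -> W9 -> W7
  P7: W5 <- W3 -> W9 -> W7
  P8: W5 <- W3 -> W7
The empty set is not sufficient: P1 (W5 <- W2 -> W7) has no collider blocking it and no conditioned non-collider, so it is open.
Try {W2, W3, W4}:
  P1: blocked at fork node W2 ∈ conditioning set.
  P2: blocked at fork node W4 ∈ conditioning set.
  P3: blocked at fork node W4 ∈ conditioning set.
  P4: blocked at fork node W4 ∈ conditioning set.
  P5: blocked at fork node W4 ∈ conditioning set.
  P6: blocked at chain node W3 ∈ conditioning set.
  P7: blocked at fork node W3 ∈ conditioning set.
  P8: blocked at fork node W3 ∈ conditioning set.
{W2, W3, W4} contains no descendant of W5 and blocks every backdoor path.
Every element of {W2, W3, W4} is needed (dropping W2 leaves P1 open; dropping W3 leaves P7 open; dropping W4 leaves P5 open), so no proper subset is valid.
Among all size-3 subsets of the eligible variables, only {W2, W3, W4} blocks every backdoor path, so it is the unique smallest valid adjustment set.

{W2, W3, W4}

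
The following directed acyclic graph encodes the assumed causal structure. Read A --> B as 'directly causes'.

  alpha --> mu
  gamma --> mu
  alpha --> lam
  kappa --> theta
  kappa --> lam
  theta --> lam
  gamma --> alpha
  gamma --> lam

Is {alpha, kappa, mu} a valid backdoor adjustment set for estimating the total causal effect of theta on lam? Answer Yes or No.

Yes

Backdoor paths from theta to lam (paths whose first edge points into theta):
  P1: theta <- kappa -> lam
Condition 1 (no descendant of theta in the set): holds — descendants of theta are {lam}; none are in {alpha, kappa, mu}.
Condition 2 (every backdoor path blocked by {alpha, kappa, mu}):
  P1: blocked at fork node kappa ∈ conditioning set.
{alpha, kappa, mu} satisfies the backdoor criterion.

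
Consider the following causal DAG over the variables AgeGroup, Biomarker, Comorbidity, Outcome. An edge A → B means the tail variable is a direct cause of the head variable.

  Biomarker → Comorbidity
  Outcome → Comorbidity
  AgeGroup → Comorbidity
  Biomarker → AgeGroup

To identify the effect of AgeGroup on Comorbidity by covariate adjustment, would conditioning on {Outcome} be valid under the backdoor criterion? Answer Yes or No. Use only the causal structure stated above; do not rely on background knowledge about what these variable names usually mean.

No

Backdoor paths from AgeGroup to Comorbidity (paths whose first edge points into AgeGroup):
  P1: AgeGroup <- Biomarker -> Comorbidity
Condition 1 (no descendant of AgeGroup in the set): holds — descendants of AgeGroup are {Comorbidity}; none are in {Outcome}.
Condition 2 (every backdoor path blocked by {Outcome}):
  P1: open — no interior node is in the conditioning set.
{Outcome} does not satisfy the backdoor criterion.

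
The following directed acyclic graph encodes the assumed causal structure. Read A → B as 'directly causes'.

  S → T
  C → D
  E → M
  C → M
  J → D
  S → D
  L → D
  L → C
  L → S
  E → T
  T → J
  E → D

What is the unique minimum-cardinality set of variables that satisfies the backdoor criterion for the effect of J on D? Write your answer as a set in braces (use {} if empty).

Variables eligible for adjustment (non-descendants of J, excluding J and D): {C, E, L, M, S, T}.
Backdoor paths from J to D:
  P1: J <- T <- E -> M <- C <- L -> S -> D
  P2: J <- T <- E -> M <- C <- L -> D
  P3: J <- T <- E -> M <- C -> D
  P4: J <- T <- E -> D
  P5: J <- T <- S <- L -> C -> M <- E -> D
  P6: J <- T <- S <- L -> C -> D
  P7: J <- T <- S <- L -> D
  P8: J <- T <- S -> D
The empty set is not sufficient: P4 (J <- T <- E -> D) has no collider blocking it and no conditioned non-collider, so it is open.
Try {T}:
  P1: blocked at chain node T ∈ conditioning set.
  P2: blocked at chain node T ∈ conditioning set.
  P3: blocked at chain node T ∈ conditioning set.
  P4: blocked at chain node T ∈ conditioning set.
  P5: blocked at chain node T ∈ conditioning set.
  P6: blocked at chain node T ∈ conditioning set.
  P7: blocked at chain node T ∈ conditioning set.
  P8: blocked at chain node T ∈ conditioning set.
{T} contains no descendant of J and blocks every backdoor path.
No other singleton works — e.g. {L} leaves P4 open — so {T} is the unique smallest valid adjustment set.

{T}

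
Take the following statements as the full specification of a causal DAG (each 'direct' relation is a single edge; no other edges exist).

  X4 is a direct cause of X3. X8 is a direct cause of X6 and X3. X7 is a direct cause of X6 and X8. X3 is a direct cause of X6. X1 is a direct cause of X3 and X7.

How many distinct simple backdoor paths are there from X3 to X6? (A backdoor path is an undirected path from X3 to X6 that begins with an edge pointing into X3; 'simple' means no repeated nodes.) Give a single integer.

4

A backdoor path from X3 to X6 is any simple undirected path whose first edge points into X3 (i.e. leaves X3 via a parent).
Parents of X3: {X1, X4, X8}.
Enumerating:
  P1: X3 <- X1 -> X7 -> X8 -> X6
  P2: X3 <- X1 -> X7 -> X6
  P3: X3 <- X8 <- X7 -> X6
  P4: X3 <- X8 -> X6
That exhausts the simple backdoor paths. Count: 4.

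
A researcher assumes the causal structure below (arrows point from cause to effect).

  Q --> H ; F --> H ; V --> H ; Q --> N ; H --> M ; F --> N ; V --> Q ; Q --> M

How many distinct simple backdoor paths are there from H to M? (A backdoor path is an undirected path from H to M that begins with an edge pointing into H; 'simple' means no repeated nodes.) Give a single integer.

A backdoor path from H to M is any simple undirected path whose first edge points into H (i.e. leaves H via a parent).
Parents of H: {F, Q, V}.
Enumerating:
  P1: H <- V -> Q -> M
  P2: H <- F -> N <- Q -> M
  P3: H <- Q -> M
That exhausts the simple backdoor paths. Count: 3.

3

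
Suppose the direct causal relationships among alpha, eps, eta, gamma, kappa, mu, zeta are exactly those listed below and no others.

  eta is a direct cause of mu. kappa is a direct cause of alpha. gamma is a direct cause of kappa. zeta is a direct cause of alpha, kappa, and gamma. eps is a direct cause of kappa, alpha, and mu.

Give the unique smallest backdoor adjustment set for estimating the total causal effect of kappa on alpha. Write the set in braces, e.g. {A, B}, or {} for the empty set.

Variables eligible for adjustment (non-descendants of kappa, excluding kappa and alpha): {eps, eta, gamma, mu, zeta}.
Backdoor paths from kappa to alpha:
  P1: kappa <- eps -> alpha
  P2: kappa <- zeta -> alpha
  P3: kappa <- gamma <- zeta -> alpha
The empty set is not sufficient: P1 (kappa <- eps -> alpha) has no collider blocking it and no conditioned non-collider, so it is open.
Try {eps, zeta}:
  P1: blocked at fork node eps ∈ conditioning set.
  P2: blocked at fork node zeta ∈ conditioning set.
  P3: blocked at fork node zeta ∈ conditioning set.
{eps, zeta} contains no descendant of kappa and blocks every backdoor path.
Every element of {eps, zeta} is needed (dropping eps leaves P1 open; dropping zeta leaves P2 open), so no proper subset is valid.
Among all size-2 subsets of the eligible variables, only {eps, zeta} blocks every backdoor path, so it is the unique smallest valid adjustment set.

{eps, zeta}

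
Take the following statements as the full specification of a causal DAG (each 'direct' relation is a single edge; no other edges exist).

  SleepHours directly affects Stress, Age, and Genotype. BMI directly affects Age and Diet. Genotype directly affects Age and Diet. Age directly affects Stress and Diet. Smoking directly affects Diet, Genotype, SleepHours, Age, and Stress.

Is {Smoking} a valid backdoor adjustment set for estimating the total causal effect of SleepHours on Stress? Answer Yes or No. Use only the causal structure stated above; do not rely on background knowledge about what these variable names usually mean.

Yes

Backdoor paths from SleepHours to Stress (paths whose first edge points into SleepHours):
  P1: SleepHours <- Smoking -> Genotype -> Age -> Stress
  P2: SleepHours <- Smoking -> Genotype -> Diet <- BMI -> Age -> Stress
  P3: SleepHours <- Smoking -> Genotype -> Diet <- Age -> Stress
  P4: SleepHours <- Smoking -> Age -> Stress
  P5: SleepHours <- Smoking -> Diet <- BMI -> Age -> Stress
  P6: SleepHours <- Smoking -> Diet <- Genotype -> Age -> Stress
  P7: SleepHours <- Smoking -> Diet <- Age -> Stress
  P8: SleepHours <- Smoking -> Stress
Condition 1 (no descendant of SleepHours in the set): holds — descendants of SleepHours are {Age, Diet, Genotype, Stress}; none are in {Smoking}.
Condition 2 (every backdoor path blocked by {Smoking}):
  P1: blocked at fork node Smoking ∈ conditioning set.
  P2: blocked at fork node Smoking ∈ conditioning set.
  P3: blocked at fork node Smoking ∈ conditioning set.
  P4: blocked at fork node Smoking ∈ conditioning set.
  P5: blocked at fork node Smoking ∈ conditioning set.
  P6: blocked at fork node Smoking ∈ conditioning set.
  P7: blocked at fork node Smoking ∈ conditioning set.
  P8: blocked at fork node Smoking ∈ conditioning set.
{Smoking} satisfies the backdoor criterion.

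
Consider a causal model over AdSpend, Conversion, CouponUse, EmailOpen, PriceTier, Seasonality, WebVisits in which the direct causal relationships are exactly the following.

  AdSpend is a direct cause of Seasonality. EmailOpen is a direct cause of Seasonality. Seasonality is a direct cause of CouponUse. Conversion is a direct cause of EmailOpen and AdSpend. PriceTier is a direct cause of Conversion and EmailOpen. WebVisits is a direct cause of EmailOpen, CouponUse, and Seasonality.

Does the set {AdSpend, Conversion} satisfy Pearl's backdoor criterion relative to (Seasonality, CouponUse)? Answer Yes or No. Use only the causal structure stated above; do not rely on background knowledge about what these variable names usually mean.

Backdoor paths from Seasonality to CouponUse (paths whose first edge points into Seasonality):
  P1: Seasonality <- WebVisits -> CouponUse
  P2: Seasonality <- AdSpend <- Conversion <- PriceTier -> EmailOpen <- WebVisits -> CouponUse
  P3: Seasonality <- AdSpend <- Conversion -> EmailOpen <- WebVisits -> CouponUse
  P4: Seasonality <- EmailOpen <- WebVisits -> CouponUse
Condition 1 (no descendant of Seasonality in the set): holds — descendants of Seasonality are {CouponUse}; none are in {AdSpend, Conversion}.
Condition 2 (every backdoor path blocked by {AdSpend, Conversion}):
  P1: open — no interior node is in the conditioning set.
  P2: blocked at chain node AdSpend ∈ conditioning set.
  P3: blocked at chain node AdSpend ∈ conditioning set.
  P4: open — no interior node is in the conditioning set.
{AdSpend, Conversion} does not satisfy the backdoor criterion.

No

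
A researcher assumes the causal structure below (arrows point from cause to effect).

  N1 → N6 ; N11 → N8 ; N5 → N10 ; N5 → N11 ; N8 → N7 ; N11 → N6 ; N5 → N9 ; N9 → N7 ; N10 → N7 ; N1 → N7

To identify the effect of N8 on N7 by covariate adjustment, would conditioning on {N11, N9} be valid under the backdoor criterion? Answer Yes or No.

Yes

Backdoor paths from N8 to N7 (paths whose first edge points into N8):
  P1: N8 <- N11 <- N5 -> N10 -> N7
  P2: N8 <- N11 <- N5 -> N9 -> N7
  P3: N8 <- N11 -> N6 <- N1 -> N7
Condition 1 (no descendant of N8 in the set): holds — descendants of N8 are {N7}; none are in {N11, N9}.
Condition 2 (every backdoor path blocked by {N11, N9}):
  P1: blocked at chain node N11 ∈ conditioning set.
  P2: blocked at chain node N11 ∈ conditioning set.
  P3: blocked at fork node N11 ∈ conditioning set.
{N11, N9} satisfies the backdoor criterion.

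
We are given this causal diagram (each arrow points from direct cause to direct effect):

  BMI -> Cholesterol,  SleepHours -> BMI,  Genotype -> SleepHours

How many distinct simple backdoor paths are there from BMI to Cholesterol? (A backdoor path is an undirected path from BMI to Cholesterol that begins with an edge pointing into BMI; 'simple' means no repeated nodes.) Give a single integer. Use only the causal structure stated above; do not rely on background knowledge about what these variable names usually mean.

A backdoor path from BMI to Cholesterol is any simple undirected path whose first edge points into BMI (i.e. leaves BMI via a parent).
Parents of BMI: {SleepHours}.
No simple path from any parent of BMI reaches Cholesterol without revisiting BMI, so there are no backdoor paths.

0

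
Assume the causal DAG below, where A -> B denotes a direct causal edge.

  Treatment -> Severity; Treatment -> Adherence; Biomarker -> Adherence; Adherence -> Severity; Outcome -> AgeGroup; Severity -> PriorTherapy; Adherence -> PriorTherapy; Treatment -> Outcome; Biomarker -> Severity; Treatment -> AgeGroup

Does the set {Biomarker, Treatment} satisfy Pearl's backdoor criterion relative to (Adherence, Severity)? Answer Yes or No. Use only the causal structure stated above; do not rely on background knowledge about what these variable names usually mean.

Backdoor paths from Adherence to Severity (paths whose first edge points into Adherence):
  P1: Adherence <- Treatment -> Severity
  P2: Adherence <- Biomarker -> Severity
Condition 1 (no descendant of Adherence in the set): holds — descendants of Adherence are {PriorTherapy, Severity}; none are in {Biomarker, Treatment}.
Condition 2 (every backdoor path blocked by {Biomarker, Treatment}):
  P1: blocked at fork node Treatment ∈ conditioning set.
  P2: blocked at fork node Biomarker ∈ conditioning set.
{Biomarker, Treatment} satisfies the backdoor criterion.

Yes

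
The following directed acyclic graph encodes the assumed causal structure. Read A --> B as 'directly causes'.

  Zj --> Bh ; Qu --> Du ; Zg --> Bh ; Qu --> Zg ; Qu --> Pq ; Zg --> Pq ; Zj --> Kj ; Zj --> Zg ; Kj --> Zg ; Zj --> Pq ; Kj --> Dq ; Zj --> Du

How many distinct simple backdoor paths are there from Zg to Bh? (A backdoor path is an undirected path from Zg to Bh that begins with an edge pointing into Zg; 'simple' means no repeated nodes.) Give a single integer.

A backdoor path from Zg to Bh is any simple undirected path whose first edge points into Zg (i.e. leaves Zg via a parent).
Parents of Zg: {Kj, Qu, Zj}.
Enumerating:
  P1: Zg <- Zj -> Bh
  P2: Zg <- Qu -> Pq <- Zj -> Bh
  P3: Zg <- Qu -> Du <- Zj -> Bh
  P4: Zg <- Kj <- Zj -> Bh
That exhausts the simple backdoor paths. Count: 4.

4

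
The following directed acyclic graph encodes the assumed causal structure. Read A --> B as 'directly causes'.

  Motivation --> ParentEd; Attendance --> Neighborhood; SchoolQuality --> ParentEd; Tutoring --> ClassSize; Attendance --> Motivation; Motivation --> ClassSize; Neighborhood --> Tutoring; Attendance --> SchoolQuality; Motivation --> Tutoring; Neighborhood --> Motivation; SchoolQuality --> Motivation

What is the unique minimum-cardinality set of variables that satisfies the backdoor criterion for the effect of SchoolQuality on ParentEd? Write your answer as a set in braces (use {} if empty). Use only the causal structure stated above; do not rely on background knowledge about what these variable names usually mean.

Variables eligible for adjustment (non-descendants of SchoolQuality, excluding SchoolQuality and ParentEd): {Attendance, Neighborhood}.
Backdoor paths from SchoolQuality to ParentEd:
  P1: SchoolQuality <- Attendance -> Neighborhood -> Motivation -> ParentEd
  P2: SchoolQuality <- Attendance -> Neighborhood -> Tutoring <- Motivation -> ParentEd
  P3: SchoolQuality <- Attendance -> Neighborhood -> Tutoring -> ClassSize <- Motivation -> ParentEd
  P4: SchoolQuality <- Attendance -> Motivation -> ParentEd
The empty set is not sufficient: P1 (SchoolQuality <- Attendance -> Neighborhood -> Motivation -> ParentEd) has no collider blocking it and no conditioned non-collider, so it is open.
Try {Attendance}:
  P1: blocked at fork node Attendance ∈ conditioning set.
  P2: blocked at fork node Attendance ∈ conditioning set.
  P3: blocked at fork node Attendance ∈ conditioning set.
  P4: blocked at fork node Attendance ∈ conditioning set.
{Attendance} contains no descendant of SchoolQuality and blocks every backdoor path.
No other singleton works — e.g. {Neighborhood} leaves P4 open — so {Attendance} is the unique smallest valid adjustment set.

{Attendance}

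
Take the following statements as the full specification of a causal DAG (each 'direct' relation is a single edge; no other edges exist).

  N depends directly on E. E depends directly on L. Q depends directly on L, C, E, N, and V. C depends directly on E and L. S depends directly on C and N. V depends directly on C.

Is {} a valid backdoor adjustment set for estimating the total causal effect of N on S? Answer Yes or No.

Backdoor paths from N to S (paths whose first edge points into N):
  P1: N <- E <- L -> C -> S
  P2: N <- E <- L -> Q <- C -> S
  P3: N <- E <- L -> Q <- V <- C -> S
  P4: N <- E -> C -> S
  P5: N <- E -> Q <- L -> C -> S
  P6: N <- E -> Q <- C -> S
  P7: N <- E -> Q <- V <- C -> S
Condition 1 (no descendant of N in the set): holds — descendants of N are {Q, S}; none are in {}.
Condition 2 (every backdoor path blocked by {}):
  P1: open — no interior node is in the conditioning set.
  P2: blocked at collider Q (neither it nor any descendant is in the conditioning set).
  P3: blocked at collider Q (neither it nor any descendant is in the conditioning set).
  P4: open — no interior node is in the conditioning set.
  P5: blocked at collider Q (neither it nor any descendant is in the conditioning set).
  P6: blocked at collider Q (neither it nor any descendant is in the conditioning set).
  P7: blocked at collider Q (neither it nor any descendant is in the conditioning set).
{} does not satisfy the backdoor criterion.

No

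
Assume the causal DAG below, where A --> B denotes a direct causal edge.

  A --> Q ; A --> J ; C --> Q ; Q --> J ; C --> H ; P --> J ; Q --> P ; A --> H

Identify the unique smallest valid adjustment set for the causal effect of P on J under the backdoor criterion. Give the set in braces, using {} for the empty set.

{Q}

Variables eligible for adjustment (non-descendants of P, excluding P and J): {A, C, H, Q}.
Backdoor paths from P to J:
  P1: P <- Q <- C -> H <- A -> J
  P2: P <- Q <- A -> J
  P3: P <- Q -> J
The empty set is not sufficient: P2 (P <- Q <- A -> J) has no collider blocking it and no conditioned non-collider, so it is open.
Try {Q}:
  P1: blocked at chain node Q ∈ conditioning set.
  P2: blocked at chain node Q ∈ conditioning set.
  P3: blocked at fork node Q ∈ conditioning set.
{Q} contains no descendant of P and blocks every backdoor path.
No other singleton works — e.g. {C} leaves P2 open — so {Q} is the unique smallest valid adjustment set.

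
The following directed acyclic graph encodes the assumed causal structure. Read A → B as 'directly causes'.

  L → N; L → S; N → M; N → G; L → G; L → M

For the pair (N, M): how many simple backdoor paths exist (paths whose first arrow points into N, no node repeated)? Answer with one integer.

1

A backdoor path from N to M is any simple undirected path whose first edge points into N (i.e. leaves N via a parent).
Parents of N: {L}.
Enumerating:
  P1: N <- L -> M
That exhausts the simple backdoor paths. Count: 1.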